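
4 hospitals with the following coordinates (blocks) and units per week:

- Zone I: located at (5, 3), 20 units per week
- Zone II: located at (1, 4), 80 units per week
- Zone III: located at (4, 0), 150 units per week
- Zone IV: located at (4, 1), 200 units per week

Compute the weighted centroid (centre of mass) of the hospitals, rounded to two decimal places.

The minimiser of Σwᵢ‖p−pᵢ‖² is the weighted centroid p* = (Σwᵢpᵢ)/(Σwᵢ).
Σwᵢ = 450.
Σwᵢxᵢ = 20·5 + 80·1 + 150·4 + 200·4 = 1580.
Σwᵢyᵢ = 20·3 + 80·4 + 150·0 + 200·1 = 580.
x* = 1580/450 = 3.51, y* = 580/450 = 1.29.

(3.51, 1.29)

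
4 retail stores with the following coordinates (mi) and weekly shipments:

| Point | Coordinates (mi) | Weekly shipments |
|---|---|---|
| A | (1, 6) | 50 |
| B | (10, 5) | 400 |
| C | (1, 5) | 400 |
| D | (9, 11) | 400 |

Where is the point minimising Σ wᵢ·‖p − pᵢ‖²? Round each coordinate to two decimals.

(6.44, 6.96)

The minimiser of Σwᵢ‖p−pᵢ‖² is the weighted centroid p* = (Σwᵢpᵢ)/(Σwᵢ).
Σwᵢ = 1250.
Σwᵢxᵢ = 50·1 + 400·10 + 400·1 + 400·9 = 8050.
Σwᵢyᵢ = 50·6 + 400·5 + 400·5 + 400·11 = 8700.
x* = 8050/1250 = 6.44, y* = 8700/1250 = 6.96.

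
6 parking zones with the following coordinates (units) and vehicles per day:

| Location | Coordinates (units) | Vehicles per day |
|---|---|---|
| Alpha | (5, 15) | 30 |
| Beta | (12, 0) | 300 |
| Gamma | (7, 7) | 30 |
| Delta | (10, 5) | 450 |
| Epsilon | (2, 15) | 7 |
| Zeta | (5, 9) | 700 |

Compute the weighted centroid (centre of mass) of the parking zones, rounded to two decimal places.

(7.89, 6.14)

The minimiser of Σwᵢ‖p−pᵢ‖² is the weighted centroid p* = (Σwᵢpᵢ)/(Σwᵢ).
Σwᵢ = 1517.
Σwᵢxᵢ = 30·5 + 300·12 + 30·7 + 450·10 + 7·2 + 700·5 = 11974.
Σwᵢyᵢ = 30·15 + 300·0 + 30·7 + 450·5 + 7·15 + 700·9 = 9315.
x* = 11974/1517 = 7.89, y* = 9315/1517 = 6.14.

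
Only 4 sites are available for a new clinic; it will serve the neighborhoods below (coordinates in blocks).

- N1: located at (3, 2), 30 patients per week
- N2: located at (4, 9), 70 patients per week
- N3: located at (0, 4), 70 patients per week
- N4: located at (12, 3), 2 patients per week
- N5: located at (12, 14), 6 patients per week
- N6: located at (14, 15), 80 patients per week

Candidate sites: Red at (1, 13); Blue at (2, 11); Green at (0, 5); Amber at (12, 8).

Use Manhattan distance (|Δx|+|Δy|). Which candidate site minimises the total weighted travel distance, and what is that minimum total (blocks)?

Total weighted distance at each candidate:
  Red (1, 13): total = 2894
  Blue (2, 11): total = 2604
  Green (0, 5): total = 2884
  Amber (12, 8): total = 2966
Minimum is at Blue with total 2604 blocks.

Blue, total 2604 blocks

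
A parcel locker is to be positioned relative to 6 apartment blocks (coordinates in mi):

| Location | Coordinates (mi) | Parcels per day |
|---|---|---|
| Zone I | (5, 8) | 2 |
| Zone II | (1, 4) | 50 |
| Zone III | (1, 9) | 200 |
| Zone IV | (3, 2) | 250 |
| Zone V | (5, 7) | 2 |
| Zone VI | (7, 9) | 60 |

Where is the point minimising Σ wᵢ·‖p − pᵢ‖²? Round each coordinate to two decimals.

(2.55, 5.44)

The minimiser of Σwᵢ‖p−pᵢ‖² is the weighted centroid p* = (Σwᵢpᵢ)/(Σwᵢ).
Σwᵢ = 564.
Σwᵢxᵢ = 2·5 + 50·1 + 200·1 + 250·3 + 2·5 + 60·7 = 1440.
Σwᵢyᵢ = 2·8 + 50·4 + 200·9 + 250·2 + 2·7 + 60·9 = 3070.
x* = 1440/564 = 2.55, y* = 3070/564 = 5.44.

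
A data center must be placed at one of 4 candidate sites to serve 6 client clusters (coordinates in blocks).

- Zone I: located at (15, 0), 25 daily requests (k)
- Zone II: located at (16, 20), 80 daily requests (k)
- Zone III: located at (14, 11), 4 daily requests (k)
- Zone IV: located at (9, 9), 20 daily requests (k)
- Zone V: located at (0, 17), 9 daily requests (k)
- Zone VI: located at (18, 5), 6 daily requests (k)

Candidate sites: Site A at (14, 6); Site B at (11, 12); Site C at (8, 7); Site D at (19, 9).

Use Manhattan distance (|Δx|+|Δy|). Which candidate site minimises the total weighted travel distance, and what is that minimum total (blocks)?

Total weighted distance at each candidate:
  Site A (14, 6): total = 1890
  Site B (11, 12): total = 1784
  Site C (8, 7): total = 2364
  Site D (19, 9): total = 1946
Minimum is at Site B with total 1784 blocks.

Site B, total 1784 blocks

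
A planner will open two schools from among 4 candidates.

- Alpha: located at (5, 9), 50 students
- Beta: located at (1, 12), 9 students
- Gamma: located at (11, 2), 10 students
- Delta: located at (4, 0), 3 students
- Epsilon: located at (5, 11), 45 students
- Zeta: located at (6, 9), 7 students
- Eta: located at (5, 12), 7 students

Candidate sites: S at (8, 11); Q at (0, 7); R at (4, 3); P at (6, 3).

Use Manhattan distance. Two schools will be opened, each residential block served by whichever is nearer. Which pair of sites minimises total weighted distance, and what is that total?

{S, P}, total 588

Evaluate every pair (each demand assigned to the nearer of the two):
  {S, P}: total = 588
  {S, R}: total = 602
  {S, Q}: total = 648
  {Q, P}: total = 996
  {Q, R}: total = 1024
  {R, P}: total = 1044
Best pair: {S, P} with total 588.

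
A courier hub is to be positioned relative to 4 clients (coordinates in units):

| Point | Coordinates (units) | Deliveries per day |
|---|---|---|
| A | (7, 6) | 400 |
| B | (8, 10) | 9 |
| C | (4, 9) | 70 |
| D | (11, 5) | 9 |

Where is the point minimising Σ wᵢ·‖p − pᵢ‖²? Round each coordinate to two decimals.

(6.66, 6.49)

The minimiser of Σwᵢ‖p−pᵢ‖² is the weighted centroid p* = (Σwᵢpᵢ)/(Σwᵢ).
Σwᵢ = 488.
Σwᵢxᵢ = 400·7 + 9·8 + 70·4 + 9·11 = 3251.
Σwᵢyᵢ = 400·6 + 9·10 + 70·9 + 9·5 = 3165.
x* = 3251/488 = 6.66, y* = 3165/488 = 6.49.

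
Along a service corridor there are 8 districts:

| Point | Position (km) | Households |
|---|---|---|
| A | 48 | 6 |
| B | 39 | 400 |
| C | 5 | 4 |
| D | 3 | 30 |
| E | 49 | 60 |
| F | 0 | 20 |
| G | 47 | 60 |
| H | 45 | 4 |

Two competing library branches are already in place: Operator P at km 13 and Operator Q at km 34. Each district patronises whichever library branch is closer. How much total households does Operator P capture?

54

The indifferent point is the midpoint (13+34)/2 = 23.5; districts left of it (closer to Operator P at 13) go to Operator P, those right go to Operator Q.
  F at 0 (w=20) → Operator P
  D at 3 (w=30) → Operator P
  C at 5 (w=4) → Operator P
  B at 39 (w=400) → Operator Q
  H at 45 (w=4) → Operator Q
  G at 47 (w=60) → Operator Q
  A at 48 (w=6) → Operator Q
  E at 49 (w=60) → Operator Q
Operator P captures 54; Operator Q captures 530.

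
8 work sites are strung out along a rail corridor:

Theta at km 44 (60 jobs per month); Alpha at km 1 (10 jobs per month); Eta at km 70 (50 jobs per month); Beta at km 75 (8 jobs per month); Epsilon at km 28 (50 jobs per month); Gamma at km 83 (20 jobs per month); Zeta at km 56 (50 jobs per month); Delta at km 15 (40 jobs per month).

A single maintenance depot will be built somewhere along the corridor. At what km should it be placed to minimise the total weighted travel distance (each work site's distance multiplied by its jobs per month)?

For a sum of weighted absolute distances on a line, the optimum is the weighted median (not the mean). Total weight W = 288; half-weight = 144.
Sort by position and accumulate weight:
  km 1 (Alpha, w=10) → cum 10
  km 15 (Delta, w=40) → cum 50
  km 28 (Epsilon, w=50) → cum 100
  km 44 (Theta, w=60) → cum 160  ≥ 144 → median here
  km 56 (Zeta, w=50) → cum 210
  km 70 (Eta, w=50) → cum 260
  km 75 (Beta, w=8) → cum 268
  km 83 (Gamma, w=20) → cum 288
Optimal location: km 44.

x = 44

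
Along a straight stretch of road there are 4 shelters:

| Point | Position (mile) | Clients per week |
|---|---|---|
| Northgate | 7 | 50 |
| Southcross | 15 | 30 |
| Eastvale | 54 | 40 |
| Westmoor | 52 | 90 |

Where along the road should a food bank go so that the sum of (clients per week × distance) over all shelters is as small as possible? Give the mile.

x = 52

For a sum of weighted absolute distances on a line, the optimum is the weighted median (not the mean). Total weight W = 210; half-weight = 105.
Sort by position and accumulate weight:
  mile 7 (Northgate, w=50) → cum 50
  mile 15 (Southcross, w=30) → cum 80
  mile 52 (Westmoor, w=90) → cum 170  ≥ 105 → median here
  mile 54 (Eastvale, w=40) → cum 210
Optimal location: mile 52.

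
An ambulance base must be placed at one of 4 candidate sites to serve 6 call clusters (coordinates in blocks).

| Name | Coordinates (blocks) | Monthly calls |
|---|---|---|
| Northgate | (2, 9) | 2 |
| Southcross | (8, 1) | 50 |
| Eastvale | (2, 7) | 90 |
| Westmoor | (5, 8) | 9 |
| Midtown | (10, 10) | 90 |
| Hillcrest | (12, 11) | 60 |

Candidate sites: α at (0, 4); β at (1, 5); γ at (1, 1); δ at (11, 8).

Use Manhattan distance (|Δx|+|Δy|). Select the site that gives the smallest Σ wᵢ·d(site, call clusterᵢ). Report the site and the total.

δ, total 1984 blocks

Total weighted distance at each candidate:
  α (0, 4): total = 3675
  β (1, 5): total = 3173
  γ (1, 1): total = 3977
  δ (11, 8): total = 1984
Minimum is at δ with total 1984 blocks.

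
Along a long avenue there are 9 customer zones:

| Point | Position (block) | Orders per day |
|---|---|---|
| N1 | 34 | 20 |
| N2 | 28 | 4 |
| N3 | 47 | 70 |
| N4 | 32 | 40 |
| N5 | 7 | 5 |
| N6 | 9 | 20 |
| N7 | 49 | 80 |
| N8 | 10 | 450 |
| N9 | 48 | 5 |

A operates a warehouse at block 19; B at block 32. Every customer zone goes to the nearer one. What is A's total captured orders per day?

475

The indifferent point is the midpoint (19+32)/2 = 25.5; customer zones left of it (closer to A at 19) go to A, those right go to B.
  N5 at 7 (w=5) → A
  N6 at 9 (w=20) → A
  N8 at 10 (w=450) → A
  N2 at 28 (w=4) → B
  N4 at 32 (w=40) → B
  N1 at 34 (w=20) → B
  N3 at 47 (w=70) → B
  N9 at 48 (w=5) → B
  N7 at 49 (w=80) → B
A captures 475; B captures 219.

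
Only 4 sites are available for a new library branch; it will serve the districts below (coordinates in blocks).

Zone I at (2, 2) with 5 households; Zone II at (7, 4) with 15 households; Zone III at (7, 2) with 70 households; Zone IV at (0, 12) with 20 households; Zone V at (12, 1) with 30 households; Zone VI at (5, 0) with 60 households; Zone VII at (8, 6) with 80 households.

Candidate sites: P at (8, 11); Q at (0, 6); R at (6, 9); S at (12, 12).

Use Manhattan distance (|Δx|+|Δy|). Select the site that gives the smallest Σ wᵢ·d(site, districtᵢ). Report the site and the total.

Total weighted distance at each candidate:
  P (8, 11): total = 2735
  Q (0, 6): total = 2865
  R (6, 9): total = 2305
  S (12, 12): total = 3855
Minimum is at R with total 2305 blocks.

R, total 2305 blocks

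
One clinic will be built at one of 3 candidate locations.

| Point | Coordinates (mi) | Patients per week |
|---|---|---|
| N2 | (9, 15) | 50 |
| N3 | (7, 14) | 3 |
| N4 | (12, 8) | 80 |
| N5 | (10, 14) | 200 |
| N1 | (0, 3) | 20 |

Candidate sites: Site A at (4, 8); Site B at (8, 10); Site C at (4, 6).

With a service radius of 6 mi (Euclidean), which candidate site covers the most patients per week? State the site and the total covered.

Coverage radius r = 6 mi; a point is covered iff (Δx)²+(Δy)² ≤ 6² = 36.
  Site A (4, 8): covers {none} → 0
  Site B (8, 10): covers {N2, N3, N4, N5} → 333
  Site C (4, 6): covers {N1} → 20
Maximum coverage at Site B: 333 patients per week.

Site B, covering 333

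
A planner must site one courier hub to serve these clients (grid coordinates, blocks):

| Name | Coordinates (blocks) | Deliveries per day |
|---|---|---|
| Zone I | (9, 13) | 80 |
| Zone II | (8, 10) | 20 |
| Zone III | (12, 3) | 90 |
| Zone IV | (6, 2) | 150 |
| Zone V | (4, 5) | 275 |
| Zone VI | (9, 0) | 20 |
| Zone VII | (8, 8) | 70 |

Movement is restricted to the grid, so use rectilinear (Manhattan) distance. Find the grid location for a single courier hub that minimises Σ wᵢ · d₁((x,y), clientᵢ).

Manhattan distance separates: Σwᵢ(|x−xᵢ|+|y−yᵢ|) = Σwᵢ|x−xᵢ| + Σwᵢ|y−yᵢ|, so x and y are optimised independently as 1-D weighted medians.
Total weight W = 705; half = 352.5.
x-coordinate, sorted with cumulative weight:
  x=4 (Zone V, w=275) cum 275
  x=6 (Zone IV, w=150) cum 425  ← median
  x=8 (Zone II, w=20) cum 445
  x=8 (Zone VII, w=70) cum 515
  x=9 (Zone I, w=80) cum 595
  x=9 (Zone VI, w=20) cum 615
  x=12 (Zone III, w=90) cum 705
⇒ x* = 6
y-coordinate, sorted with cumulative weight:
  y=0 (Zone VI, w=20) cum 20
  y=2 (Zone IV, w=150) cum 170
  y=3 (Zone III, w=90) cum 260
  y=5 (Zone V, w=275) cum 535  ← median
  y=8 (Zone VII, w=70) cum 605
  y=10 (Zone II, w=20) cum 625
  y=13 (Zone I, w=80) cum 705
⇒ y* = 5

(6, 5)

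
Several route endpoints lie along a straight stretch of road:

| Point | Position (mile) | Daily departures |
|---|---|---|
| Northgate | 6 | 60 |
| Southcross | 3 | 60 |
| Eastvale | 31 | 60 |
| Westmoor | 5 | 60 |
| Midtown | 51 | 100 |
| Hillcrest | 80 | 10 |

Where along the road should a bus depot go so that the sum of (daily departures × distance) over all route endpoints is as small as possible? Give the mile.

For a sum of weighted absolute distances on a line, the optimum is the weighted median (not the mean). Total weight W = 350; half-weight = 175.
Sort by position and accumulate weight:
  mile 3 (Southcross, w=60) → cum 60
  mile 5 (Westmoor, w=60) → cum 120
  mile 6 (Northgate, w=60) → cum 180  ≥ 175 → median here
  mile 31 (Eastvale, w=60) → cum 240
  mile 51 (Midtown, w=100) → cum 340
  mile 80 (Hillcrest, w=10) → cum 350
Optimal location: mile 6.

x = 6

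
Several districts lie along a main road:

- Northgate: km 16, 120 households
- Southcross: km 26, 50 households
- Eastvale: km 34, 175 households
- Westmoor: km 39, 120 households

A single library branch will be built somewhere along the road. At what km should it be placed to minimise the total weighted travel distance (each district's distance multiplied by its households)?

For a sum of weighted absolute distances on a line, the optimum is the weighted median (not the mean). Total weight W = 465; half-weight = 232.5.
Sort by position and accumulate weight:
  km 16 (Northgate, w=120) → cum 120
  km 26 (Southcross, w=50) → cum 170
  km 34 (Eastvale, w=175) → cum 345  ≥ 232.5 → median here
  km 39 (Westmoor, w=120) → cum 465
Optimal location: km 34.

x = 34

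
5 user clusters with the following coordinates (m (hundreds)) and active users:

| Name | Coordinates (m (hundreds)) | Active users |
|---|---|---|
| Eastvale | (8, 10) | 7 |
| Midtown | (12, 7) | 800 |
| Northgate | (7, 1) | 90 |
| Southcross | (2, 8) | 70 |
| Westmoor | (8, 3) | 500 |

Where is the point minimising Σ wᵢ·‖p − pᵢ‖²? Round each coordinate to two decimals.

The minimiser of Σwᵢ‖p−pᵢ‖² is the weighted centroid p* = (Σwᵢpᵢ)/(Σwᵢ).
Σwᵢ = 1467.
Σwᵢxᵢ = 7·8 + 800·12 + 90·7 + 70·2 + 500·8 = 14426.
Σwᵢyᵢ = 7·10 + 800·7 + 90·1 + 70·8 + 500·3 = 7820.
x* = 14426/1467 = 9.83, y* = 7820/1467 = 5.33.

(9.83, 5.33)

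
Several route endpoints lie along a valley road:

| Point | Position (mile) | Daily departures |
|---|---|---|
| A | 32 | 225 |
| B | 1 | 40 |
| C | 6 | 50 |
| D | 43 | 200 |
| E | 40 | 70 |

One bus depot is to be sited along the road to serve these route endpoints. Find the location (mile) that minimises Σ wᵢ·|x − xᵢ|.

For a sum of weighted absolute distances on a line, the optimum is the weighted median (not the mean). Total weight W = 585; half-weight = 292.5.
Sort by position and accumulate weight:
  mile 1 (B, w=40) → cum 40
  mile 6 (C, w=50) → cum 90
  mile 32 (A, w=225) → cum 315  ≥ 292.5 → median here
  mile 40 (E, w=70) → cum 385
  mile 43 (D, w=200) → cum 585
Optimal location: mile 32.

x = 32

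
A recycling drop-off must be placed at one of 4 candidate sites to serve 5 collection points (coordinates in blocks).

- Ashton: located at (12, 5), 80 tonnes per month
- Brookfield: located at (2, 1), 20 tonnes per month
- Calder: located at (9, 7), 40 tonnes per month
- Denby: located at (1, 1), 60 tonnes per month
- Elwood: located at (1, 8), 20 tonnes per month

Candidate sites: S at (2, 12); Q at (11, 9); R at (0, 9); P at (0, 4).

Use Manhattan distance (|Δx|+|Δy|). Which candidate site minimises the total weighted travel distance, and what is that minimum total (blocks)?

Total weighted distance at each candidate:
  S (2, 12): total = 2880
  Q (11, 9): total = 2200
  R (0, 9): total = 2500
  P (0, 4): total = 1960
Minimum is at P with total 1960 blocks.

P, total 1960 blocks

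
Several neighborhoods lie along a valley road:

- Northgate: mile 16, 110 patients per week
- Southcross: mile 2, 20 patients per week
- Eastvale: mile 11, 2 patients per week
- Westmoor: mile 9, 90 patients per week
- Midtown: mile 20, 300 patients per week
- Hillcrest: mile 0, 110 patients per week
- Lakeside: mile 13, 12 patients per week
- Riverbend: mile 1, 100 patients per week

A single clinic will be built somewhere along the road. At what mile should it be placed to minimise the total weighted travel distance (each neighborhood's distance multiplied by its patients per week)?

For a sum of weighted absolute distances on a line, the optimum is the weighted median (not the mean). Total weight W = 744; half-weight = 372.
Sort by position and accumulate weight:
  mile 0 (Hillcrest, w=110) → cum 110
  mile 1 (Riverbend, w=100) → cum 210
  mile 2 (Southcross, w=20) → cum 230
  mile 9 (Westmoor, w=90) → cum 320
  mile 11 (Eastvale, w=2) → cum 322
  mile 13 (Lakeside, w=12) → cum 334
  mile 16 (Northgate, w=110) → cum 444  ≥ 372 → median here
  mile 20 (Midtown, w=300) → cum 744
Optimal location: mile 16.

x = 16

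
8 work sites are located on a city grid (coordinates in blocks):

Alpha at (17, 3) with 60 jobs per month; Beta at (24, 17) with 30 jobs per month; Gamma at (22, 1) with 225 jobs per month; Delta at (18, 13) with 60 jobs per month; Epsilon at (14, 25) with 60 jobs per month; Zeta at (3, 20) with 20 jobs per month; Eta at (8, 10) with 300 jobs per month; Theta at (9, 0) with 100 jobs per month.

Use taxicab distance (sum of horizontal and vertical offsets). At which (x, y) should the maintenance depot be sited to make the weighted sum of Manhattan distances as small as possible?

Manhattan distance separates: Σwᵢ(|x−xᵢ|+|y−yᵢ|) = Σwᵢ|x−xᵢ| + Σwᵢ|y−yᵢ|, so x and y are optimised independently as 1-D weighted medians.
Total weight W = 855; half = 427.5.
x-coordinate, sorted with cumulative weight:
  x=3 (Zeta, w=20) cum 20
  x=8 (Eta, w=300) cum 320
  x=9 (Theta, w=100) cum 420
  x=14 (Epsilon, w=60) cum 480  ← median
  x=17 (Alpha, w=60) cum 540
  x=18 (Delta, w=60) cum 600
  x=22 (Gamma, w=225) cum 825
  x=24 (Beta, w=30) cum 855
⇒ x* = 14
y-coordinate, sorted with cumulative weight:
  y=0 (Theta, w=100) cum 100
  y=1 (Gamma, w=225) cum 325
  y=3 (Alpha, w=60) cum 385
  y=10 (Eta, w=300) cum 685  ← median
  y=13 (Delta, w=60) cum 745
  y=17 (Beta, w=30) cum 775
  y=20 (Zeta, w=20) cum 795
  y=25 (Epsilon, w=60) cum 855
⇒ y* = 10

(14, 10)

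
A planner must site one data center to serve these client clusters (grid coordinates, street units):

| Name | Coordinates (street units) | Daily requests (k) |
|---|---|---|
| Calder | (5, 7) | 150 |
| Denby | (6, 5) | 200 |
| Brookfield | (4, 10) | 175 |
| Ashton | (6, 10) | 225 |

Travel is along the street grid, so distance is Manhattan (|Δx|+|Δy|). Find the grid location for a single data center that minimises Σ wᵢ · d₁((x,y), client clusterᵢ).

Manhattan distance separates: Σwᵢ(|x−xᵢ|+|y−yᵢ|) = Σwᵢ|x−xᵢ| + Σwᵢ|y−yᵢ|, so x and y are optimised independently as 1-D weighted medians.
Total weight W = 750; half = 375.
x-coordinate, sorted with cumulative weight:
  x=4 (Brookfield, w=175) cum 175
  x=5 (Calder, w=150) cum 325
  x=6 (Denby, w=200) cum 525  ← median
  x=6 (Ashton, w=225) cum 750
⇒ x* = 6
y-coordinate, sorted with cumulative weight:
  y=5 (Denby, w=200) cum 200
  y=7 (Calder, w=150) cum 350
  y=10 (Brookfield, w=175) cum 525  ← median
  y=10 (Ashton, w=225) cum 750
⇒ y* = 10

(6, 10)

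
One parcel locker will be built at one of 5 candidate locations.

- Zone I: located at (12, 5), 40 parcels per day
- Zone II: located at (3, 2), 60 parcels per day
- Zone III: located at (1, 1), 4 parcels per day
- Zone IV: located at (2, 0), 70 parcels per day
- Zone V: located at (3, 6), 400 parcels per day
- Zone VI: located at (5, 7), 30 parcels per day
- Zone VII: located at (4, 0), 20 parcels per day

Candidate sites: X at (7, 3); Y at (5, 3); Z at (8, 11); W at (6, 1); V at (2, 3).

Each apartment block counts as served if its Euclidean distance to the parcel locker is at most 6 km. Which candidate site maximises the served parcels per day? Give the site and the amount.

X, covering 620

Coverage radius r = 6 km; a point is covered iff (Δx)²+(Δy)² ≤ 6² = 36.
  X (7, 3): covers {Zone I, Zone II, Zone IV, Zone V, Zone VI, Zone VII} → 620
  Y (5, 3): covers {Zone II, Zone III, Zone IV, Zone V, Zone VI, Zone VII} → 584
  Z (8, 11): covers {Zone VI} → 30
  W (6, 1): covers {Zone II, Zone III, Zone IV, Zone V, Zone VII} → 554
  V (2, 3): covers {Zone II, Zone III, Zone IV, Zone V, Zone VI, Zone VII} → 584
Maximum coverage at X: 620 parcels per day.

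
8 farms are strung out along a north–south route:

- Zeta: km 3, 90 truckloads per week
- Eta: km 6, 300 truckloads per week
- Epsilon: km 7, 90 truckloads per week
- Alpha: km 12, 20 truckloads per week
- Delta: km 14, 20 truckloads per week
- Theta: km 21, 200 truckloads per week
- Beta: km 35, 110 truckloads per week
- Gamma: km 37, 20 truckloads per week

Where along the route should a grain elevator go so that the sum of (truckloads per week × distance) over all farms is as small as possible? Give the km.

For a sum of weighted absolute distances on a line, the optimum is the weighted median (not the mean). Total weight W = 850; half-weight = 425.
Sort by position and accumulate weight:
  km 3 (Zeta, w=90) → cum 90
  km 6 (Eta, w=300) → cum 390
  km 7 (Epsilon, w=90) → cum 480  ≥ 425 → median here
  km 12 (Alpha, w=20) → cum 500
  km 14 (Delta, w=20) → cum 520
  km 21 (Theta, w=200) → cum 720
  km 35 (Beta, w=110) → cum 830
  km 37 (Gamma, w=20) → cum 850
Optimal location: km 7.

x = 7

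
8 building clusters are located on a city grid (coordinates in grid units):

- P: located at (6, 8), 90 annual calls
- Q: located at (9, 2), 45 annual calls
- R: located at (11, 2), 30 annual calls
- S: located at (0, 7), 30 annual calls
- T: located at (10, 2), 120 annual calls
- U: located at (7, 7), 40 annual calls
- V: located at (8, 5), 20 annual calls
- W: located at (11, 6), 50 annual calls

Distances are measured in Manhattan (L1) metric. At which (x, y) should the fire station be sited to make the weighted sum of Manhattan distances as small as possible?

(9, 5)

Manhattan distance separates: Σwᵢ(|x−xᵢ|+|y−yᵢ|) = Σwᵢ|x−xᵢ| + Σwᵢ|y−yᵢ|, so x and y are optimised independently as 1-D weighted medians.
Total weight W = 425; half = 212.5.
x-coordinate, sorted with cumulative weight:
  x=0 (S, w=30) cum 30
  x=6 (P, w=90) cum 120
  x=7 (U, w=40) cum 160
  x=8 (V, w=20) cum 180
  x=9 (Q, w=45) cum 225  ← median
  x=10 (T, w=120) cum 345
  x=11 (R, w=30) cum 375
  x=11 (W, w=50) cum 425
⇒ x* = 9
y-coordinate, sorted with cumulative weight:
  y=2 (Q, w=45) cum 45
  y=2 (R, w=30) cum 75
  y=2 (T, w=120) cum 195
  y=5 (V, w=20) cum 215  ← median
  y=6 (W, w=50) cum 265
  y=7 (S, w=30) cum 295
  y=7 (U, w=40) cum 335
  y=8 (P, w=90) cum 425
⇒ y* = 5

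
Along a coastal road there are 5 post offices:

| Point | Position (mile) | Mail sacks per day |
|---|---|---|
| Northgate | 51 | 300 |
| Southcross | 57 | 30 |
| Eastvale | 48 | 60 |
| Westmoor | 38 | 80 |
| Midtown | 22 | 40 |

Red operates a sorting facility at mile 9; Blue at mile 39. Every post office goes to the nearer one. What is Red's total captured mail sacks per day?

The indifferent point is the midpoint (9+39)/2 = 24; post offices left of it (closer to Red at 9) go to Red, those right go to Blue.
  Midtown at 22 (w=40) → Red
  Westmoor at 38 (w=80) → Blue
  Eastvale at 48 (w=60) → Blue
  Northgate at 51 (w=300) → Blue
  Southcross at 57 (w=30) → Blue
Red captures 40; Blue captures 470.

40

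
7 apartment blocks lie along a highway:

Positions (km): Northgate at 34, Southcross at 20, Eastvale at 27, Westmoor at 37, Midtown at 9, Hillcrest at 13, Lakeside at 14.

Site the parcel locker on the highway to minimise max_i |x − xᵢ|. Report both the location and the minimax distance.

The 1-center on a line is the midpoint of the two extreme points: leftmost at 9, rightmost at 37.
Optimal location = (9 + 37)/2 = 23; maximum distance = (37 − 9)/2 = 14.

location 23, max distance 14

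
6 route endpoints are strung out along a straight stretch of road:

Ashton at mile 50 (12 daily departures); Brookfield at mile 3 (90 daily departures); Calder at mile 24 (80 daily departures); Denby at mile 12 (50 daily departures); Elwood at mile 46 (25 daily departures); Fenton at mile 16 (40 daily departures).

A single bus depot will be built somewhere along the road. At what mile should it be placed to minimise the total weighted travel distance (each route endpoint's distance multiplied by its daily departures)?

x = 16

For a sum of weighted absolute distances on a line, the optimum is the weighted median (not the mean). Total weight W = 297; half-weight = 148.5.
Sort by position and accumulate weight:
  mile 3 (Brookfield, w=90) → cum 90
  mile 12 (Denby, w=50) → cum 140
  mile 16 (Fenton, w=40) → cum 180  ≥ 148.5 → median here
  mile 24 (Calder, w=80) → cum 260
  mile 46 (Elwood, w=25) → cum 285
  mile 50 (Ashton, w=12) → cum 297
Optimal location: mile 16.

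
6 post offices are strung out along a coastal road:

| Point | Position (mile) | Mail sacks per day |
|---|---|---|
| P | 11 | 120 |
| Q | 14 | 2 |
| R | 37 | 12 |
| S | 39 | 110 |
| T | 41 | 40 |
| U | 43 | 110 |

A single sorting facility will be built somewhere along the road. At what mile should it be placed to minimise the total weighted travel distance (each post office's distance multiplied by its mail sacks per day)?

For a sum of weighted absolute distances on a line, the optimum is the weighted median (not the mean). Total weight W = 394; half-weight = 197.
Sort by position and accumulate weight:
  mile 11 (P, w=120) → cum 120
  mile 14 (Q, w=2) → cum 122
  mile 37 (R, w=12) → cum 134
  mile 39 (S, w=110) → cum 244  ≥ 197 → median here
  mile 41 (T, w=40) → cum 284
  mile 43 (U, w=110) → cum 394
Optimal location: mile 39.

x = 39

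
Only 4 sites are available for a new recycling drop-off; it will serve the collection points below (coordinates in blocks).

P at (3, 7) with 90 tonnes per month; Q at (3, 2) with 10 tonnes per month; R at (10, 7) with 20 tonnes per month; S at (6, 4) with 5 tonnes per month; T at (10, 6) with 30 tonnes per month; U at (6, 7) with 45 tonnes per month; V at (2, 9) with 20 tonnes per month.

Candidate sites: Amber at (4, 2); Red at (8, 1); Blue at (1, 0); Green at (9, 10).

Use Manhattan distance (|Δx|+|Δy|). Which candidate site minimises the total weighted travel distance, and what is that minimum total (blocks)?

Total weighted distance at each candidate:
  Amber (4, 2): total = 1585
  Red (8, 1): total = 2085
  Blue (1, 0): total = 2405
  Green (9, 10): total = 1655
Minimum is at Amber with total 1585 blocks.

Amber, total 1585 blocks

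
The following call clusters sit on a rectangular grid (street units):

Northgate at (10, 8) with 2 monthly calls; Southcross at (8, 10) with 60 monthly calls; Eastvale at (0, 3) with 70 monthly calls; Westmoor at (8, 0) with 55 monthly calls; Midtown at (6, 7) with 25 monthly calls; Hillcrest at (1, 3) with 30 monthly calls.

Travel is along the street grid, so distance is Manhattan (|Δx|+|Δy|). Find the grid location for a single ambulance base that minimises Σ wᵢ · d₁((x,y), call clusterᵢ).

(6, 3)

Manhattan distance separates: Σwᵢ(|x−xᵢ|+|y−yᵢ|) = Σwᵢ|x−xᵢ| + Σwᵢ|y−yᵢ|, so x and y are optimised independently as 1-D weighted medians.
Total weight W = 242; half = 121.
x-coordinate, sorted with cumulative weight:
  x=0 (Eastvale, w=70) cum 70
  x=1 (Hillcrest, w=30) cum 100
  x=6 (Midtown, w=25) cum 125  ← median
  x=8 (Southcross, w=60) cum 185
  x=8 (Westmoor, w=55) cum 240
  x=10 (Northgate, w=2) cum 242
⇒ x* = 6
y-coordinate, sorted with cumulative weight:
  y=0 (Westmoor, w=55) cum 55
  y=3 (Eastvale, w=70) cum 125  ← median
  y=3 (Hillcrest, w=30) cum 155
  y=7 (Midtown, w=25) cum 180
  y=8 (Northgate, w=2) cum 182
  y=10 (Southcross, w=60) cum 242
⇒ y* = 3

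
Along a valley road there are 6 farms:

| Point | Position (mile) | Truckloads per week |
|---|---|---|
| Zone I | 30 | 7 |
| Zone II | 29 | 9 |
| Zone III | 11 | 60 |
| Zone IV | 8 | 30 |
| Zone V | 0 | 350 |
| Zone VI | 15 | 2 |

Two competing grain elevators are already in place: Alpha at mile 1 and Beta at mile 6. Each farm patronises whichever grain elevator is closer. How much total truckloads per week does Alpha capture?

350

The indifferent point is the midpoint (1+6)/2 = 3.5; farms left of it (closer to Alpha at 1) go to Alpha, those right go to Beta.
  Zone V at 0 (w=350) → Alpha
  Zone IV at 8 (w=30) → Beta
  Zone III at 11 (w=60) → Beta
  Zone VI at 15 (w=2) → Beta
  Zone II at 29 (w=9) → Beta
  Zone I at 30 (w=7) → Beta
Alpha captures 350; Beta captures 108.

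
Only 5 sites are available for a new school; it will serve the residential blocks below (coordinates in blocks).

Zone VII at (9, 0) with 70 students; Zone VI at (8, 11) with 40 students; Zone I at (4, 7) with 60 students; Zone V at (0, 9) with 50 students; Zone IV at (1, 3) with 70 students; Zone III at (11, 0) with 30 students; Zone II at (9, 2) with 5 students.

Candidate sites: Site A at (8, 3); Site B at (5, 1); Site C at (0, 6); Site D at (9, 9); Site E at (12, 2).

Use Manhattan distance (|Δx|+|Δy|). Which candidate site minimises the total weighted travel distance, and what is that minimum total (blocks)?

Site A, total 2460 blocks

Total weighted distance at each candidate:
  Site A (8, 3): total = 2460
  Site B (5, 1): total = 2595
  Site C (0, 6): total = 2875
  Site D (9, 9): total = 2965
  Site E (12, 2): total = 3545
Minimum is at Site A with total 2460 blocks.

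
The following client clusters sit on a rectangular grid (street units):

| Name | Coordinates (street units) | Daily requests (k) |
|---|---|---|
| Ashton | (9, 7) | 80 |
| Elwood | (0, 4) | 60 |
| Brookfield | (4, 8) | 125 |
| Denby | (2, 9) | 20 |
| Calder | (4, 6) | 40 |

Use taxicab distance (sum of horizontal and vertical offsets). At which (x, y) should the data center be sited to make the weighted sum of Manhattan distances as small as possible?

Manhattan distance separates: Σwᵢ(|x−xᵢ|+|y−yᵢ|) = Σwᵢ|x−xᵢ| + Σwᵢ|y−yᵢ|, so x and y are optimised independently as 1-D weighted medians.
Total weight W = 325; half = 162.5.
x-coordinate, sorted with cumulative weight:
  x=0 (Elwood, w=60) cum 60
  x=2 (Denby, w=20) cum 80
  x=4 (Brookfield, w=125) cum 205  ← median
  x=4 (Calder, w=40) cum 245
  x=9 (Ashton, w=80) cum 325
⇒ x* = 4
y-coordinate, sorted with cumulative weight:
  y=4 (Elwood, w=60) cum 60
  y=6 (Calder, w=40) cum 100
  y=7 (Ashton, w=80) cum 180  ← median
  y=8 (Brookfield, w=125) cum 305
  y=9 (Denby, w=20) cum 325
⇒ y* = 7

(4, 7)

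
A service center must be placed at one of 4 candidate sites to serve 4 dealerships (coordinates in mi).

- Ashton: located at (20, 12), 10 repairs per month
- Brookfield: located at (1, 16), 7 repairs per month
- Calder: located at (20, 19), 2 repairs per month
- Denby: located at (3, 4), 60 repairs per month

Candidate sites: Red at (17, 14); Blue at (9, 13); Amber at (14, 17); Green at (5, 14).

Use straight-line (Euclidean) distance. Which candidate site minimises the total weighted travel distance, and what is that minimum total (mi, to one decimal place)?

Green, total 826.1 mi

Total weighted distance at each candidate:
  Red (17, 14): total = 1192.9
  Blue (9, 13): total = 844.3
  Amber (14, 17): total = 1203.8
  Green (5, 14): total = 826.1
Minimum is at Green with total 826.1 mi.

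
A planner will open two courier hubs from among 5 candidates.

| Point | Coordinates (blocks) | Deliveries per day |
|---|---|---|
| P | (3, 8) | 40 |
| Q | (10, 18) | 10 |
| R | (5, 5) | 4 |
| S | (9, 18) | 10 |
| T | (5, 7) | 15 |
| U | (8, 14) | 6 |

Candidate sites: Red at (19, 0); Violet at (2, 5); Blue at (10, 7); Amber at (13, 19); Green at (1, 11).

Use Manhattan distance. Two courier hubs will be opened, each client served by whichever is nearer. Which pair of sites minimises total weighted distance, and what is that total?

Evaluate every pair (each demand assigned to the nearer of the two):
  {Violet, Amber}: total = 397
  {Amber, Green}: total = 510
  {Violet, Blue}: total = 531
  {Blue, Amber}: total = 567
  {Blue, Green}: total = 587
  {Violet, Green}: total = 617
  {Red, Blue}: total = 707
  {Red, Green}: total = 730
  {Red, Violet}: total = 747
  {Red, Amber}: total = 1366
Best pair: {Violet, Amber} with total 397.

{Violet, Amber}, total 397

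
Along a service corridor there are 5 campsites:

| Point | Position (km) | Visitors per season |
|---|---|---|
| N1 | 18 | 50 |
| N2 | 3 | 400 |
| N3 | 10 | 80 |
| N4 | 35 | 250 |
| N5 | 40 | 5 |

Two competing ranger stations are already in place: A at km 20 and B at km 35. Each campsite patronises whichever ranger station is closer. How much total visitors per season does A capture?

530

The indifferent point is the midpoint (20+35)/2 = 27.5; campsites left of it (closer to A at 20) go to A, those right go to B.
  N2 at 3 (w=400) → A
  N3 at 10 (w=80) → A
  N1 at 18 (w=50) → A
  N4 at 35 (w=250) → B
  N5 at 40 (w=5) → B
A captures 530; B captures 255.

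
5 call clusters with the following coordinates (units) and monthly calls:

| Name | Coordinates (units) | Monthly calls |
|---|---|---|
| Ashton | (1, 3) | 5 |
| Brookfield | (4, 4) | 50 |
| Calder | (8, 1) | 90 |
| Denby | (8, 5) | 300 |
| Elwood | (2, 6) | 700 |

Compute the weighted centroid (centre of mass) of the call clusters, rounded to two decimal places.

The minimiser of Σwᵢ‖p−pᵢ‖² is the weighted centroid p* = (Σwᵢpᵢ)/(Σwᵢ).
Σwᵢ = 1145.
Σwᵢxᵢ = 5·1 + 50·4 + 90·8 + 300·8 + 700·2 = 4725.
Σwᵢyᵢ = 5·3 + 50·4 + 90·1 + 300·5 + 700·6 = 6005.
x* = 4725/1145 = 4.13, y* = 6005/1145 = 5.24.

(4.13, 5.24)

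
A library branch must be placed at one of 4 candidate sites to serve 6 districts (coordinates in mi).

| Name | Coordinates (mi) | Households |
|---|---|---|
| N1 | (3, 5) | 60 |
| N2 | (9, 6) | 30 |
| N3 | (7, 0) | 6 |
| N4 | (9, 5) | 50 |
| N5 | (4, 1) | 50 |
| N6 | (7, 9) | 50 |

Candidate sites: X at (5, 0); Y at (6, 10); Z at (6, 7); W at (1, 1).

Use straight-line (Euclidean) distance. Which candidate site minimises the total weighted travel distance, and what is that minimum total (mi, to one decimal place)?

Z, total 961.9 mi

Total weighted distance at each candidate:
  X (5, 0): total = 1403.3
  Y (6, 10): total = 1383.4
  Z (6, 7): total = 961.9
  W (1, 1): total = 1685.1
Minimum is at Z with total 961.9 mi.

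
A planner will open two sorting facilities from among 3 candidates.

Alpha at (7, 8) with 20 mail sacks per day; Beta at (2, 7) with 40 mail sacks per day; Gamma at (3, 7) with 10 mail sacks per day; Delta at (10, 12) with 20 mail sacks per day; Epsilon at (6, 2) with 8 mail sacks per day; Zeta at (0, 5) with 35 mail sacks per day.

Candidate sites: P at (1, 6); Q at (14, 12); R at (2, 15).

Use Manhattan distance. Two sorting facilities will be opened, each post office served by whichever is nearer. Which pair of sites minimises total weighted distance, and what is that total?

Evaluate every pair (each demand assigned to the nearer of the two):
  {P, Q}: total = 492
  {P, R}: total = 632
  {Q, R}: total = 1266
Best pair: {P, Q} with total 492.

{P, Q}, total 492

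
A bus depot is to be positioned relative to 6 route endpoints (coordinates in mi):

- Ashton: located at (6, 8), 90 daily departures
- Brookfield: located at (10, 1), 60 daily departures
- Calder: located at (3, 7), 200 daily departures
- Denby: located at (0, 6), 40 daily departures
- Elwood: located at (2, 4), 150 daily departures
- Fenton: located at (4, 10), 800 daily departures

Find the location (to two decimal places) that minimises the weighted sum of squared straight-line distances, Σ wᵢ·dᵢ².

The minimiser of Σwᵢ‖p−pᵢ‖² is the weighted centroid p* = (Σwᵢpᵢ)/(Σwᵢ).
Σwᵢ = 1340.
Σwᵢxᵢ = 90·6 + 60·10 + 200·3 + 40·0 + 150·2 + 800·4 = 5240.
Σwᵢyᵢ = 90·8 + 60·1 + 200·7 + 40·6 + 150·4 + 800·10 = 11020.
x* = 5240/1340 = 3.91, y* = 11020/1340 = 8.22.

(3.91, 8.22)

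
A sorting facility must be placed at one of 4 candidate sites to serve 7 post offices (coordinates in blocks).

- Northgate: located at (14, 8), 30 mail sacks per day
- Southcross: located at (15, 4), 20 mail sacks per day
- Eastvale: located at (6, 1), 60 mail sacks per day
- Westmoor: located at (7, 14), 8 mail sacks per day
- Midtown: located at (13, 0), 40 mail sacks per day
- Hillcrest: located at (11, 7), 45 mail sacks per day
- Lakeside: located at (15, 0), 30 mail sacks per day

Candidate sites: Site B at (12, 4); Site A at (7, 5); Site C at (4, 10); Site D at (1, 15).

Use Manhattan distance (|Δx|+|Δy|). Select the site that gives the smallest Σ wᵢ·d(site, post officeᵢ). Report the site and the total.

Total weighted distance at each candidate:
  Site B (12, 4): total = 1490
  Site A (7, 5): total = 1952
  Site C (4, 10): total = 3256
  Site D (1, 15): total = 5056
Minimum is at Site B with total 1490 blocks.

Site B, total 1490 blocks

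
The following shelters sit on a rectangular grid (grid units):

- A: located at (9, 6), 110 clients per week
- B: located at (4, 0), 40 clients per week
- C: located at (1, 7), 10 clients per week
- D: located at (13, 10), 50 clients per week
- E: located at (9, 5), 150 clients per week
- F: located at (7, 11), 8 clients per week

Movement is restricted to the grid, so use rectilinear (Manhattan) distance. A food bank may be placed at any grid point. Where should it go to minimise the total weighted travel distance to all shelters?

Manhattan distance separates: Σwᵢ(|x−xᵢ|+|y−yᵢ|) = Σwᵢ|x−xᵢ| + Σwᵢ|y−yᵢ|, so x and y are optimised independently as 1-D weighted medians.
Total weight W = 368; half = 184.
x-coordinate, sorted with cumulative weight:
  x=1 (C, w=10) cum 10
  x=4 (B, w=40) cum 50
  x=7 (F, w=8) cum 58
  x=9 (A, w=110) cum 168
  x=9 (E, w=150) cum 318  ← median
  x=13 (D, w=50) cum 368
⇒ x* = 9
y-coordinate, sorted with cumulative weight:
  y=0 (B, w=40) cum 40
  y=5 (E, w=150) cum 190  ← median
  y=6 (A, w=110) cum 300
  y=7 (C, w=10) cum 310
  y=10 (D, w=50) cum 360
  y=11 (F, w=8) cum 368
⇒ y* = 5

(9, 5)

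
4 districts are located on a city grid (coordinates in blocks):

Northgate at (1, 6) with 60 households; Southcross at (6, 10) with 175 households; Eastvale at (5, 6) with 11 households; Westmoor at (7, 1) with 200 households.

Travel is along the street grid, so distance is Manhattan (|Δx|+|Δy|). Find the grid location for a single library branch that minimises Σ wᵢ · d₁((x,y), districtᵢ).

Manhattan distance separates: Σwᵢ(|x−xᵢ|+|y−yᵢ|) = Σwᵢ|x−xᵢ| + Σwᵢ|y−yᵢ|, so x and y are optimised independently as 1-D weighted medians.
Total weight W = 446; half = 223.
x-coordinate, sorted with cumulative weight:
  x=1 (Northgate, w=60) cum 60
  x=5 (Eastvale, w=11) cum 71
  x=6 (Southcross, w=175) cum 246  ← median
  x=7 (Westmoor, w=200) cum 446
⇒ x* = 6
y-coordinate, sorted with cumulative weight:
  y=1 (Westmoor, w=200) cum 200
  y=6 (Northgate, w=60) cum 260  ← median
  y=6 (Eastvale, w=11) cum 271
  y=10 (Southcross, w=175) cum 446
⇒ y* = 6

(6, 6)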